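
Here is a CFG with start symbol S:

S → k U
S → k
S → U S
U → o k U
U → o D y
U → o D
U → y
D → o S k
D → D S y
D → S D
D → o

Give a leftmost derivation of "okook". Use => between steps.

S => US => okUS => okoDS => okooS => okook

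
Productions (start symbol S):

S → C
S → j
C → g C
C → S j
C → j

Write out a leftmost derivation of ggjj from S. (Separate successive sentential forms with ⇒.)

S ⇒ C   [S → C]
C ⇒ Sj   [C → S j]
Sj ⇒ Cj   [S → C]
Cj ⇒ gCj   [C → g C]
gCj ⇒ ggCj   [C → g C]
ggCj ⇒ ggjj   [C → j]

S ⇒ C ⇒ Sj ⇒ Cj ⇒ gCj ⇒ ggCj ⇒ ggjj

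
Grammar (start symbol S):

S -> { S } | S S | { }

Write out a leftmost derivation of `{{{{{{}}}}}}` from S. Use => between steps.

S => {S}   [S -> { S }]
{S} => {{S}}   [S -> { S }]
{{S}} => {{{S}}}   [S -> { S }]
{{{S}}} => {{{{S}}}}   [S -> { S }]
{{{{S}}}} => {{{{{S}}}}}   [S -> { S }]
{{{{{S}}}}} => {{{{{{}}}}}}   [S -> { }]

S => {S} => {{S}} => {{{S}}} => {{{{S}}}} => {{{{{S}}}}} => {{{{{{}}}}}}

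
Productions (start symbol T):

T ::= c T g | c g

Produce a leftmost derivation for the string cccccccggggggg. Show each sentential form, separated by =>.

T => cTg   [T ::= c T g]
cTg => ccTgg   [T ::= c T g]
ccTgg => cccTggg   [T ::= c T g]
cccTggg => ccccTgggg   [T ::= c T g]
ccccTgggg => cccccTggggg   [T ::= c T g]
cccccTggggg => ccccccTgggggg   [T ::= c T g]
ccccccTgggggg => cccccccggggggg   [T ::= c g]

T=>cTg=>ccTgg=>cccTggg=>ccccTgggg=>cccccTggggg=>ccccccTgggggg=>cccccccggggggg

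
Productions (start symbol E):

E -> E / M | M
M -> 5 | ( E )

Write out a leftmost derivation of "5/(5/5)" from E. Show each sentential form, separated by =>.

E=>E/M=>M/M=>5/M=>5/(E)=>5/(E/M)=>5/(M/M)=>5/(5/M)=>5/(5/5)

E => E/M   [E -> E / M]
E/M => M/M   [E -> M]
M/M => 5/M   [M -> 5]
5/M => 5/(E)   [M -> ( E )]
5/(E) => 5/(E/M)   [E -> E / M]
5/(E/M) => 5/(M/M)   [E -> M]
5/(M/M) => 5/(5/M)   [M -> 5]
5/(5/M) => 5/(5/5)   [M -> 5]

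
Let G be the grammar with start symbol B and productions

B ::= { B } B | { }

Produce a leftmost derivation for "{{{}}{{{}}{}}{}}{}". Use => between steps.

B => {B}B => {{B}B}B => {{{}}B}B => {{{}}{B}B}B => {{{}}{{B}B}B}B => {{{}}{{{}}B}B}B => {{{}}{{{}}{}}B}B => {{{}}{{{}}{}}{}}B => {{{}}{{{}}{}}{}}{}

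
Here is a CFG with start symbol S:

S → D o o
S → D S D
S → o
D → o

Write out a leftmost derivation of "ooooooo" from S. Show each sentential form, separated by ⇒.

S ⇒ DSD ⇒ oSD ⇒ oDSDD ⇒ ooSDD ⇒ ooDSDDD ⇒ oooSDDD ⇒ ooooDDD ⇒ oooooDD ⇒ ooooooD ⇒ ooooooo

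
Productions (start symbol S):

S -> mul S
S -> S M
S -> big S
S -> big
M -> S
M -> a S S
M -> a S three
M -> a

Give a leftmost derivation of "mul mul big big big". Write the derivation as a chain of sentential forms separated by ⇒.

S ⇒ mul S ⇒ mul mul S ⇒ mul mul big S ⇒ mul mul big big S ⇒ mul mul big big big

S ⇒ mul S   [S -> mul S]
mul S ⇒ mul mul S   [S -> mul S]
mul mul S ⇒ mul mul big S   [S -> big S]
mul mul big S ⇒ mul mul big big S   [S -> big S]
mul mul big big S ⇒ mul mul big big big   [S -> big]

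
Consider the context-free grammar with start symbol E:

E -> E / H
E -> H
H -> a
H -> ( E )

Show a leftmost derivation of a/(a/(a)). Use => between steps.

E => E/H   [E -> E / H]
E/H => H/H   [E -> H]
H/H => a/H   [H -> a]
a/H => a/(E)   [H -> ( E )]
a/(E) => a/(E/H)   [E -> E / H]
a/(E/H) => a/(H/H)   [E -> H]
a/(H/H) => a/(a/H)   [H -> a]
a/(a/H) => a/(a/(E))   [H -> ( E )]
a/(a/(E)) => a/(a/(H))   [E -> H]
a/(a/(H)) => a/(a/(a))   [H -> a]

E => E/H => H/H => a/H => a/(E) => a/(E/H) => a/(H/H) => a/(a/H) => a/(a/(E)) => a/(a/(H)) => a/(a/(a))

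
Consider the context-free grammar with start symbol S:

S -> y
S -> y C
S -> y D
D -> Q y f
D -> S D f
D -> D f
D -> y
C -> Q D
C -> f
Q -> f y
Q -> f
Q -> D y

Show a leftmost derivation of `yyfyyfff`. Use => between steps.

S => yD => yDf => yDff => yQyfff => yDyyfff => yDfyyfff => yyfyyfff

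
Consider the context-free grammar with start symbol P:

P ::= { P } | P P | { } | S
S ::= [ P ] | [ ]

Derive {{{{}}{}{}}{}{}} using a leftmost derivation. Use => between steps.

P=>{P}=>{PP}=>{PPP}=>{{P}PP}=>{{PP}PP}=>{{PPP}PP}=>{{{P}PP}PP}=>{{{{}}PP}PP}=>{{{{}}{}P}PP}=>{{{{}}{}{}}PP}=>{{{{}}{}{}}{}P}=>{{{{}}{}{}}{}{}}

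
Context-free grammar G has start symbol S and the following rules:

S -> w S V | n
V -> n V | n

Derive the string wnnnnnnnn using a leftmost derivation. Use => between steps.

S => wSV => wnV => wnnV => wnnnV => wnnnnV => wnnnnnV => wnnnnnnV => wnnnnnnnV => wnnnnnnnn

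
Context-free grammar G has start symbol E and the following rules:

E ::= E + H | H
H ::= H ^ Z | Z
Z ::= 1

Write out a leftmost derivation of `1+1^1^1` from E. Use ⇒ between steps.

E⇒E+H⇒H+H⇒Z+H⇒1+H⇒1+H^Z⇒1+H^Z^Z⇒1+Z^Z^Z⇒1+1^Z^Z⇒1+1^1^Z⇒1+1^1^1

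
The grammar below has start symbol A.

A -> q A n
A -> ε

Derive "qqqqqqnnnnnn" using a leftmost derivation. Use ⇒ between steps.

A⇒qAn⇒qqAnn⇒qqqAnnn⇒qqqqAnnnn⇒qqqqqAnnnnn⇒qqqqqqAnnnnnn⇒qqqqqqnnnnnn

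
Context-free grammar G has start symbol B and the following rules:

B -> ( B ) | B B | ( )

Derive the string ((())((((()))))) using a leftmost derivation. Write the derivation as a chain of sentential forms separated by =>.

B=>(B)=>(BB)=>((B)B)=>((())B)=>((())(B))=>((())((B)))=>((())(((B))))=>((())((((B)))))=>((())((((())))))

B => (B)   [B -> ( B )]
(B) => (BB)   [B -> B B]
(BB) => ((B)B)   [B -> ( B )]
((B)B) => ((())B)   [B -> ( )]
((())B) => ((())(B))   [B -> ( B )]
((())(B)) => ((())((B)))   [B -> ( B )]
((())((B))) => ((())(((B))))   [B -> ( B )]
((())(((B)))) => ((())((((B)))))   [B -> ( B )]
((())((((B))))) => ((())((((())))))   [B -> ( )]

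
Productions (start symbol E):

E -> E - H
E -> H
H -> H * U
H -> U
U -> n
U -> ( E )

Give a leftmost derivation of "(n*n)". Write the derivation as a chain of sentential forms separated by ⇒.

E ⇒ H ⇒ U ⇒ (E) ⇒ (H) ⇒ (H*U) ⇒ (U*U) ⇒ (n*U) ⇒ (n*n)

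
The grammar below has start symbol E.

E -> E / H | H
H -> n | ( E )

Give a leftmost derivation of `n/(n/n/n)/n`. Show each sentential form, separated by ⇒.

E ⇒ E/H   [E -> E / H]
E/H ⇒ E/H/H   [E -> E / H]
E/H/H ⇒ H/H/H   [E -> H]
H/H/H ⇒ n/H/H   [H -> n]
n/H/H ⇒ n/(E)/H   [H -> ( E )]
n/(E)/H ⇒ n/(E/H)/H   [E -> E / H]
n/(E/H)/H ⇒ n/(E/H/H)/H   [E -> E / H]
n/(E/H/H)/H ⇒ n/(H/H/H)/H   [E -> H]
n/(H/H/H)/H ⇒ n/(n/H/H)/H   [H -> n]
n/(n/H/H)/H ⇒ n/(n/n/H)/H   [H -> n]
n/(n/n/H)/H ⇒ n/(n/n/n)/H   [H -> n]
n/(n/n/n)/H ⇒ n/(n/n/n)/n   [H -> n]

E ⇒ E/H ⇒ E/H/H ⇒ H/H/H ⇒ n/H/H ⇒ n/(E)/H ⇒ n/(E/H)/H ⇒ n/(E/H/H)/H ⇒ n/(H/H/H)/H ⇒ n/(n/H/H)/H ⇒ n/(n/n/H)/H ⇒ n/(n/n/n)/H ⇒ n/(n/n/n)/n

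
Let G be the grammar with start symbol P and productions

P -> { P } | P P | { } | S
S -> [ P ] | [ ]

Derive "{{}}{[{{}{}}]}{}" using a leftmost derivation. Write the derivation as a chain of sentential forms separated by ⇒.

P⇒PP⇒{P}P⇒{{}}P⇒{{}}PP⇒{{}}{P}P⇒{{}}{S}P⇒{{}}{[P]}P⇒{{}}{[{P}]}P⇒{{}}{[{PP}]}P⇒{{}}{[{{}P}]}P⇒{{}}{[{{}{}}]}P⇒{{}}{[{{}{}}]}{}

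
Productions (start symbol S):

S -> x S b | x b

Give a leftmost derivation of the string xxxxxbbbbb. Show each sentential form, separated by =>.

S => xSb   [S -> x S b]
xSb => xxSbb   [S -> x S b]
xxSbb => xxxSbbb   [S -> x S b]
xxxSbbb => xxxxSbbbb   [S -> x S b]
xxxxSbbbb => xxxxxbbbbb   [S -> x b]

S => xSb => xxSbb => xxxSbbb => xxxxSbbbb => xxxxxbbbbb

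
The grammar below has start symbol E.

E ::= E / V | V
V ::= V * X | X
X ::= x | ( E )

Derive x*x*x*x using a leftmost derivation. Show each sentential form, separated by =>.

E => V   [E ::= V]
V => V*X   [V ::= V * X]
V*X => V*X*X   [V ::= V * X]
V*X*X => V*X*X*X   [V ::= V * X]
V*X*X*X => X*X*X*X   [V ::= X]
X*X*X*X => x*X*X*X   [X ::= x]
x*X*X*X => x*x*X*X   [X ::= x]
x*x*X*X => x*x*x*X   [X ::= x]
x*x*x*X => x*x*x*x   [X ::= x]

E => V => V*X => V*X*X => V*X*X*X => X*X*X*X => x*X*X*X => x*x*X*X => x*x*x*X => x*x*x*x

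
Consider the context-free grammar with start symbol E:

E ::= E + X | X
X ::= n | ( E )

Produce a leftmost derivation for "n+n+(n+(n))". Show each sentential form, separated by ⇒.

E ⇒ E+X   [E ::= E + X]
E+X ⇒ E+X+X   [E ::= E + X]
E+X+X ⇒ X+X+X   [E ::= X]
X+X+X ⇒ n+X+X   [X ::= n]
n+X+X ⇒ n+n+X   [X ::= n]
n+n+X ⇒ n+n+(E)   [X ::= ( E )]
n+n+(E) ⇒ n+n+(E+X)   [E ::= E + X]
n+n+(E+X) ⇒ n+n+(X+X)   [E ::= X]
n+n+(X+X) ⇒ n+n+(n+X)   [X ::= n]
n+n+(n+X) ⇒ n+n+(n+(E))   [X ::= ( E )]
n+n+(n+(E)) ⇒ n+n+(n+(X))   [E ::= X]
n+n+(n+(X)) ⇒ n+n+(n+(n))   [X ::= n]

E ⇒ E+X ⇒ E+X+X ⇒ X+X+X ⇒ n+X+X ⇒ n+n+X ⇒ n+n+(E) ⇒ n+n+(E+X) ⇒ n+n+(X+X) ⇒ n+n+(n+X) ⇒ n+n+(n+(E)) ⇒ n+n+(n+(X)) ⇒ n+n+(n+(n))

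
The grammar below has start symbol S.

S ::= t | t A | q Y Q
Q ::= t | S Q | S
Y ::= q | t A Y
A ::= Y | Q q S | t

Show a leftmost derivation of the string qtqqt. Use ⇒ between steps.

S⇒qYQ⇒qtAYQ⇒qtYYQ⇒qtqYQ⇒qtqqQ⇒qtqqt

S ⇒ qYQ   [S ::= q Y Q]
qYQ ⇒ qtAYQ   [Y ::= t A Y]
qtAYQ ⇒ qtYYQ   [A ::= Y]
qtYYQ ⇒ qtqYQ   [Y ::= q]
qtqYQ ⇒ qtqqQ   [Y ::= q]
qtqqQ ⇒ qtqqt   [Q ::= t]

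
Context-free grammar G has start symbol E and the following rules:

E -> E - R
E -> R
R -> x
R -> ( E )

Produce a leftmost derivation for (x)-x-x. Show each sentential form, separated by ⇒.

E⇒E-R⇒E-R-R⇒R-R-R⇒(E)-R-R⇒(R)-R-R⇒(x)-R-R⇒(x)-x-R⇒(x)-x-x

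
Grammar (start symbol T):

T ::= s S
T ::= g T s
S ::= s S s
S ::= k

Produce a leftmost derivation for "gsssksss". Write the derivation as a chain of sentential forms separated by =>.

T=>gTs=>gsSs=>gssSss=>gsssSsss=>gsssksss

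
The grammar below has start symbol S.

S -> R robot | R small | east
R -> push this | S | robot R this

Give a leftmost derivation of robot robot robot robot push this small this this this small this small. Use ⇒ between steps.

S ⇒ R small ⇒ robot R this small ⇒ robot S this small ⇒ robot R small this small ⇒ robot robot R this small this small ⇒ robot robot robot R this this small this small ⇒ robot robot robot robot R this this this small this small ⇒ robot robot robot robot S this this this small this small ⇒ robot robot robot robot R small this this this small this small ⇒ robot robot robot robot push this small this this this small this small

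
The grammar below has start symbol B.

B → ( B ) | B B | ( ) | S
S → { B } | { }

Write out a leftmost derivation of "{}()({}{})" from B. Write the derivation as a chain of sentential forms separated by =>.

B => BB => BBB => SBB => {}BB => {}()B => {}()(B) => {}()(BB) => {}()(SB) => {}()({}B) => {}()({}S) => {}()({}{})

B => BB   [B → B B]
BB => BBB   [B → B B]
BBB => SBB   [B → S]
SBB => {}BB   [S → { }]
{}BB => {}()B   [B → ( )]
{}()B => {}()(B)   [B → ( B )]
{}()(B) => {}()(BB)   [B → B B]
{}()(BB) => {}()(SB)   [B → S]
{}()(SB) => {}()({}B)   [S → { }]
{}()({}B) => {}()({}S)   [B → S]
{}()({}S) => {}()({}{})   [S → { }]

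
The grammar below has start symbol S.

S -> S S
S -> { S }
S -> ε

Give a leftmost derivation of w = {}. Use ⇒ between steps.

S⇒SS⇒{S}S⇒{}S⇒{}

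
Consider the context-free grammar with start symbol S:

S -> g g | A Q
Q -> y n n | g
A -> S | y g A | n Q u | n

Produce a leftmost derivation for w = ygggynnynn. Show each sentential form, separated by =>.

S => AQ   [S -> A Q]
AQ => ygAQ   [A -> y g A]
ygAQ => ygSQ   [A -> S]
ygSQ => ygAQQ   [S -> A Q]
ygAQQ => ygSQQ   [A -> S]
ygSQQ => ygggQQ   [S -> g g]
ygggQQ => ygggynnQ   [Q -> y n n]
ygggynnQ => ygggynnynn   [Q -> y n n]

S => AQ => ygAQ => ygSQ => ygAQQ => ygSQQ => ygggQQ => ygggynnQ => ygggynnynn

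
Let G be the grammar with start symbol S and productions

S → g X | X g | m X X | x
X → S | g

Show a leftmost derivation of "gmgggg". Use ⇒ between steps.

S ⇒ gX ⇒ gS ⇒ gmXX ⇒ gmgX ⇒ gmgS ⇒ gmggX ⇒ gmggS ⇒ gmggXg ⇒ gmgggg

S ⇒ gX   [S → g X]
gX ⇒ gS   [X → S]
gS ⇒ gmXX   [S → m X X]
gmXX ⇒ gmgX   [X → g]
gmgX ⇒ gmgS   [X → S]
gmgS ⇒ gmggX   [S → g X]
gmggX ⇒ gmggS   [X → S]
gmggS ⇒ gmggXg   [S → X g]
gmggXg ⇒ gmgggg   [X → g]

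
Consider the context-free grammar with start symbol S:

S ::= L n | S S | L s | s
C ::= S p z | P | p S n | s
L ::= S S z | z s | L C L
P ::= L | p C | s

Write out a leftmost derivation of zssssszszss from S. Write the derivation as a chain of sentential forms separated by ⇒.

S ⇒ Ls ⇒ LCLs ⇒ SSzCLs ⇒ SSSzCLs ⇒ SSSSzCLs ⇒ LsSSSzCLs ⇒ zssSSSzCLs ⇒ zsssSSzCLs ⇒ zssssSzCLs ⇒ zssssszCLs ⇒ zssssszsLs ⇒ zssssszszss

S ⇒ Ls   [S ::= L s]
Ls ⇒ LCLs   [L ::= L C L]
LCLs ⇒ SSzCLs   [L ::= S S z]
SSzCLs ⇒ SSSzCLs   [S ::= S S]
SSSzCLs ⇒ SSSSzCLs   [S ::= S S]
SSSSzCLs ⇒ LsSSSzCLs   [S ::= L s]
LsSSSzCLs ⇒ zssSSSzCLs   [L ::= z s]
zssSSSzCLs ⇒ zsssSSzCLs   [S ::= s]
zsssSSzCLs ⇒ zssssSzCLs   [S ::= s]
zssssSzCLs ⇒ zssssszCLs   [S ::= s]
zssssszCLs ⇒ zssssszsLs   [C ::= s]
zssssszsLs ⇒ zssssszszss   [L ::= z s]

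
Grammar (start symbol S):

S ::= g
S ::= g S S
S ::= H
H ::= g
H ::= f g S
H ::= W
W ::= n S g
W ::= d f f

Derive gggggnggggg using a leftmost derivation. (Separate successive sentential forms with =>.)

S=>gSS=>ggS=>gggSS=>ggggS=>gggggSS=>gggggHS=>gggggWS=>gggggnSgS=>gggggngSSgS=>gggggnggSgS=>gggggnggggS=>gggggnggggg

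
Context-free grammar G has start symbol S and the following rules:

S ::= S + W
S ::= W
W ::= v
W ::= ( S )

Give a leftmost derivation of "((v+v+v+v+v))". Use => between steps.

S => W   [S ::= W]
W => (S)   [W ::= ( S )]
(S) => (W)   [S ::= W]
(W) => ((S))   [W ::= ( S )]
((S)) => ((S+W))   [S ::= S + W]
((S+W)) => ((S+W+W))   [S ::= S + W]
((S+W+W)) => ((S+W+W+W))   [S ::= S + W]
((S+W+W+W)) => ((S+W+W+W+W))   [S ::= S + W]
((S+W+W+W+W)) => ((W+W+W+W+W))   [S ::= W]
((W+W+W+W+W)) => ((v+W+W+W+W))   [W ::= v]
((v+W+W+W+W)) => ((v+v+W+W+W))   [W ::= v]
((v+v+W+W+W)) => ((v+v+v+W+W))   [W ::= v]
((v+v+v+W+W)) => ((v+v+v+v+W))   [W ::= v]
((v+v+v+v+W)) => ((v+v+v+v+v))   [W ::= v]

S => W => (S) => (W) => ((S)) => ((S+W)) => ((S+W+W)) => ((S+W+W+W)) => ((S+W+W+W+W)) => ((W+W+W+W+W)) => ((v+W+W+W+W)) => ((v+v+W+W+W)) => ((v+v+v+W+W)) => ((v+v+v+v+W)) => ((v+v+v+v+v))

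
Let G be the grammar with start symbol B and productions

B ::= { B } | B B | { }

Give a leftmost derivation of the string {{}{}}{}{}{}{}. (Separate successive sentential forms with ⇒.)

B ⇒ BB   [B ::= B B]
BB ⇒ BBB   [B ::= B B]
BBB ⇒ BBBB   [B ::= B B]
BBBB ⇒ BBBBB   [B ::= B B]
BBBBB ⇒ {B}BBBB   [B ::= { B }]
{B}BBBB ⇒ {BB}BBBB   [B ::= B B]
{BB}BBBB ⇒ {{}B}BBBB   [B ::= { }]
{{}B}BBBB ⇒ {{}{}}BBBB   [B ::= { }]
{{}{}}BBBB ⇒ {{}{}}{}BBB   [B ::= { }]
{{}{}}{}BBB ⇒ {{}{}}{}{}BB   [B ::= { }]
{{}{}}{}{}BB ⇒ {{}{}}{}{}{}B   [B ::= { }]
{{}{}}{}{}{}B ⇒ {{}{}}{}{}{}{}   [B ::= { }]

B ⇒ BB ⇒ BBB ⇒ BBBB ⇒ BBBBB ⇒ {B}BBBB ⇒ {BB}BBBB ⇒ {{}B}BBBB ⇒ {{}{}}BBBB ⇒ {{}{}}{}BBB ⇒ {{}{}}{}{}BB ⇒ {{}{}}{}{}{}B ⇒ {{}{}}{}{}{}{}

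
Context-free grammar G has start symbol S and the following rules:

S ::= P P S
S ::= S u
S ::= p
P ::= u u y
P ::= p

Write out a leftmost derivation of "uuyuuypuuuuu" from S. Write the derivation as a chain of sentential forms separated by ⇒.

S⇒Su⇒Suu⇒Suuu⇒PPSuuu⇒uuyPSuuu⇒uuyuuySuuu⇒uuyuuySuuuu⇒uuyuuySuuuuu⇒uuyuuypuuuuu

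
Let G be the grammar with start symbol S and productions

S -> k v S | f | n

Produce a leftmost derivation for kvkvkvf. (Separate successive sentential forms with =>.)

S=>kvS=>kvkvS=>kvkvkvS=>kvkvkvf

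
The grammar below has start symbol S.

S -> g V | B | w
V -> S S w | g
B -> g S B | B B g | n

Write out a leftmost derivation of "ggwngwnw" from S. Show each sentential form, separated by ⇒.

S ⇒ gV   [S -> g V]
gV ⇒ gSSw   [V -> S S w]
gSSw ⇒ gBSw   [S -> B]
gBSw ⇒ ggSBSw   [B -> g S B]
ggSBSw ⇒ ggwBSw   [S -> w]
ggwBSw ⇒ ggwnSw   [B -> n]
ggwnSw ⇒ ggwnBw   [S -> B]
ggwnBw ⇒ ggwngSBw   [B -> g S B]
ggwngSBw ⇒ ggwngwBw   [S -> w]
ggwngwBw ⇒ ggwngwnw   [B -> n]

S ⇒ gV ⇒ gSSw ⇒ gBSw ⇒ ggSBSw ⇒ ggwBSw ⇒ ggwnSw ⇒ ggwnBw ⇒ ggwngSBw ⇒ ggwngwBw ⇒ ggwngwnw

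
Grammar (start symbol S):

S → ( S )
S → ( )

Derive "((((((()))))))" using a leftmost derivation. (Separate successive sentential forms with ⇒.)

S⇒(S)⇒((S))⇒(((S)))⇒((((S))))⇒(((((S)))))⇒((((((S))))))⇒((((((()))))))

S ⇒ (S)   [S → ( S )]
(S) ⇒ ((S))   [S → ( S )]
((S)) ⇒ (((S)))   [S → ( S )]
(((S))) ⇒ ((((S))))   [S → ( S )]
((((S)))) ⇒ (((((S)))))   [S → ( S )]
(((((S))))) ⇒ ((((((S))))))   [S → ( S )]
((((((S)))))) ⇒ ((((((()))))))   [S → ( )]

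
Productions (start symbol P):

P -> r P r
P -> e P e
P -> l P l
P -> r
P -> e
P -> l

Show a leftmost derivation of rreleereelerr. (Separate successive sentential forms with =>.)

P => rPr => rrPrr => rrePerr => rrelPlerr => rrelePelerr => rreleePeelerr => rreleereelerr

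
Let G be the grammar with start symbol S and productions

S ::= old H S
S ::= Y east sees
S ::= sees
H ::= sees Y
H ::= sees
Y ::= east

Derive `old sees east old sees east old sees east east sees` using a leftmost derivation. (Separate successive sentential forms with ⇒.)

S ⇒ old H S ⇒ old sees Y S ⇒ old sees east S ⇒ old sees east old H S ⇒ old sees east old sees Y S ⇒ old sees east old sees east S ⇒ old sees east old sees east old H S ⇒ old sees east old sees east old sees S ⇒ old sees east old sees east old sees Y east sees ⇒ old sees east old sees east old sees east east sees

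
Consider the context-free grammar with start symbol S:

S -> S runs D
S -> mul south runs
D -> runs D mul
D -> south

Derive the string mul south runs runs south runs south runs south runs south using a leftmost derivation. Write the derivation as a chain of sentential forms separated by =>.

S => S runs D => S runs D runs D => S runs D runs D runs D => S runs D runs D runs D runs D => mul south runs runs D runs D runs D runs D => mul south runs runs south runs D runs D runs D => mul south runs runs south runs south runs D runs D => mul south runs runs south runs south runs south runs D => mul south runs runs south runs south runs south runs south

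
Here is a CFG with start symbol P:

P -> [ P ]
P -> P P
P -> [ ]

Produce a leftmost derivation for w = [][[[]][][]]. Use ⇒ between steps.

P ⇒ PP ⇒ []P ⇒ [][P] ⇒ [][PP] ⇒ [][[P]P] ⇒ [][[[]]P] ⇒ [][[[]]PP] ⇒ [][[[]][]P] ⇒ [][[[]][][]]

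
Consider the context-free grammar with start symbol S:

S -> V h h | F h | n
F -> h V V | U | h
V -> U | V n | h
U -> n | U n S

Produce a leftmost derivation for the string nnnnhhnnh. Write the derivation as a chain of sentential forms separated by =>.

S => Fh => Uh => UnSh => UnSnSh => nnSnSh => nnVhhnSh => nnVnhhnSh => nnUnhhnSh => nnnnhhnSh => nnnnhhnnh

S => Fh   [S -> F h]
Fh => Uh   [F -> U]
Uh => UnSh   [U -> U n S]
UnSh => UnSnSh   [U -> U n S]
UnSnSh => nnSnSh   [U -> n]
nnSnSh => nnVhhnSh   [S -> V h h]
nnVhhnSh => nnVnhhnSh   [V -> V n]
nnVnhhnSh => nnUnhhnSh   [V -> U]
nnUnhhnSh => nnnnhhnSh   [U -> n]
nnnnhhnSh => nnnnhhnnh   [S -> n]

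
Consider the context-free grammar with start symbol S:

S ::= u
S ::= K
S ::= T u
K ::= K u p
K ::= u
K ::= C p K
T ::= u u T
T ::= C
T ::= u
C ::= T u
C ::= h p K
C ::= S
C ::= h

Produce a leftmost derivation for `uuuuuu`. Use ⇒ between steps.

S ⇒ Tu   [S ::= T u]
Tu ⇒ Cu   [T ::= C]
Cu ⇒ Su   [C ::= S]
Su ⇒ Tuu   [S ::= T u]
Tuu ⇒ uuTuu   [T ::= u u T]
uuTuu ⇒ uuCuu   [T ::= C]
uuCuu ⇒ uuTuuu   [C ::= T u]
uuTuuu ⇒ uuuuuu   [T ::= u]

S⇒Tu⇒Cu⇒Su⇒Tuu⇒uuTuu⇒uuCuu⇒uuTuuu⇒uuuuuu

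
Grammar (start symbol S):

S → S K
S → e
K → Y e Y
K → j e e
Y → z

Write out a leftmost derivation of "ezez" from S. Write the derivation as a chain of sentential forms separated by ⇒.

S⇒SK⇒eK⇒eYeY⇒ezeY⇒ezez

S ⇒ SK   [S → S K]
SK ⇒ eK   [S → e]
eK ⇒ eYeY   [K → Y e Y]
eYeY ⇒ ezeY   [Y → z]
ezeY ⇒ ezez   [Y → z]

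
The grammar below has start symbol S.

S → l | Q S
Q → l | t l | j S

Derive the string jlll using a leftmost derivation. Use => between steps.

S => QS => jSS => jQSS => jlSS => jllS => jlll

S => QS   [S → Q S]
QS => jSS   [Q → j S]
jSS => jQSS   [S → Q S]
jQSS => jlSS   [Q → l]
jlSS => jllS   [S → l]
jllS => jlll   [S → l]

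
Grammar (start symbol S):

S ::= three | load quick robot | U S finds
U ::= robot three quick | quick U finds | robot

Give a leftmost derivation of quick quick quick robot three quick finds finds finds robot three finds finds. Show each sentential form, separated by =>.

S => U S finds => quick U finds S finds => quick quick U finds finds S finds => quick quick quick U finds finds finds S finds => quick quick quick robot three quick finds finds finds S finds => quick quick quick robot three quick finds finds finds U S finds finds => quick quick quick robot three quick finds finds finds robot S finds finds => quick quick quick robot three quick finds finds finds robot three finds finds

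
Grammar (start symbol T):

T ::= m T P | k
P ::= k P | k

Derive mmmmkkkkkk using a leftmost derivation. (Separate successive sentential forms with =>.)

T => mTP   [T ::= m T P]
mTP => mmTPP   [T ::= m T P]
mmTPP => mmmTPPP   [T ::= m T P]
mmmTPPP => mmmmTPPPP   [T ::= m T P]
mmmmTPPPP => mmmmkPPPP   [T ::= k]
mmmmkPPPP => mmmmkkPPPP   [P ::= k P]
mmmmkkPPPP => mmmmkkkPPP   [P ::= k]
mmmmkkkPPP => mmmmkkkkPP   [P ::= k]
mmmmkkkkPP => mmmmkkkkkP   [P ::= k]
mmmmkkkkkP => mmmmkkkkkk   [P ::= k]

T => mTP => mmTPP => mmmTPPP => mmmmTPPPP => mmmmkPPPP => mmmmkkPPPP => mmmmkkkPPP => mmmmkkkkPP => mmmmkkkkkP => mmmmkkkkkk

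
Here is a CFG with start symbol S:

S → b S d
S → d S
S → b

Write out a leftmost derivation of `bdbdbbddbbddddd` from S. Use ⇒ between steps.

S ⇒ bSd ⇒ bdSd ⇒ bdbSdd ⇒ bdbdSdd ⇒ bdbdbSddd ⇒ bdbdbbSdddd ⇒ bdbdbbdSdddd ⇒ bdbdbbddSdddd ⇒ bdbdbbddbSddddd ⇒ bdbdbbddbbddddd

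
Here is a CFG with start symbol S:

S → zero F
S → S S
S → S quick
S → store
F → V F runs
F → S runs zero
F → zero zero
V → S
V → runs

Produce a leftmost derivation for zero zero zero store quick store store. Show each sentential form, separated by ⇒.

S ⇒ S S ⇒ S S S ⇒ S quick S S ⇒ S S quick S S ⇒ zero F S quick S S ⇒ zero zero zero S quick S S ⇒ zero zero zero store quick S S ⇒ zero zero zero store quick store S ⇒ zero zero zero store quick store store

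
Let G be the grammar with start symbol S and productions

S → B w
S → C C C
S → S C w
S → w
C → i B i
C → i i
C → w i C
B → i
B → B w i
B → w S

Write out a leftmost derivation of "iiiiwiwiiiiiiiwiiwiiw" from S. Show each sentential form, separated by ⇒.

S ⇒ SCw ⇒ SCwCw ⇒ SCwCwCw ⇒ CCCCwCwCw ⇒ iiCCCwCwCw ⇒ iiiiCCwCwCw ⇒ iiiiwiCCwCwCw ⇒ iiiiwiwiCCwCwCw ⇒ iiiiwiwiiBiCwCwCw ⇒ iiiiwiwiiiiCwCwCw ⇒ iiiiwiwiiiiiBiwCwCw ⇒ iiiiwiwiiiiiiiwCwCw ⇒ iiiiwiwiiiiiiiwiiwCw ⇒ iiiiwiwiiiiiiiwiiwiiw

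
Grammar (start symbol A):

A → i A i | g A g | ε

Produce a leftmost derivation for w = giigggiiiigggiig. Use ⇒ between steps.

A ⇒ gAg   [A → g A g]
gAg ⇒ giAig   [A → i A i]
giAig ⇒ giiAiig   [A → i A i]
giiAiig ⇒ giigAgiig   [A → g A g]
giigAgiig ⇒ giiggAggiig   [A → g A g]
giiggAggiig ⇒ giigggAgggiig   [A → g A g]
giigggAgggiig ⇒ giigggiAigggiig   [A → i A i]
giigggiAigggiig ⇒ giigggiiAiigggiig   [A → i A i]
giigggiiAiigggiig ⇒ giigggiiiigggiig   [A → ε]

A ⇒ gAg ⇒ giAig ⇒ giiAiig ⇒ giigAgiig ⇒ giiggAggiig ⇒ giigggAgggiig ⇒ giigggiAigggiig ⇒ giigggiiAiigggiig ⇒ giigggiiiigggiig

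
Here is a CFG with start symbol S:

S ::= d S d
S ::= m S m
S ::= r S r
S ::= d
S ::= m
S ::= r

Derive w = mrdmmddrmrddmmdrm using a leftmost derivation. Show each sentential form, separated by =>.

S=>mSm=>mrSrm=>mrdSdrm=>mrdmSmdrm=>mrdmmSmmdrm=>mrdmmdSdmmdrm=>mrdmmddSddmmdrm=>mrdmmddrSrddmmdrm=>mrdmmddrmrddmmdrm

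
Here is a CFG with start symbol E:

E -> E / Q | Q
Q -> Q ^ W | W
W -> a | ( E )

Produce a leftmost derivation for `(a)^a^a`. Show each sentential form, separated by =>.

E=>Q=>Q^W=>Q^W^W=>W^W^W=>(E)^W^W=>(Q)^W^W=>(W)^W^W=>(a)^W^W=>(a)^a^W=>(a)^a^a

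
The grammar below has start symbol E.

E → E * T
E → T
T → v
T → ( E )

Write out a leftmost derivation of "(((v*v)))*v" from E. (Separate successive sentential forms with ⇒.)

E ⇒ E*T ⇒ T*T ⇒ (E)*T ⇒ (T)*T ⇒ ((E))*T ⇒ ((T))*T ⇒ (((E)))*T ⇒ (((E*T)))*T ⇒ (((T*T)))*T ⇒ (((v*T)))*T ⇒ (((v*v)))*T ⇒ (((v*v)))*v

E ⇒ E*T   [E → E * T]
E*T ⇒ T*T   [E → T]
T*T ⇒ (E)*T   [T → ( E )]
(E)*T ⇒ (T)*T   [E → T]
(T)*T ⇒ ((E))*T   [T → ( E )]
((E))*T ⇒ ((T))*T   [E → T]
((T))*T ⇒ (((E)))*T   [T → ( E )]
(((E)))*T ⇒ (((E*T)))*T   [E → E * T]
(((E*T)))*T ⇒ (((T*T)))*T   [E → T]
(((T*T)))*T ⇒ (((v*T)))*T   [T → v]
(((v*T)))*T ⇒ (((v*v)))*T   [T → v]
(((v*v)))*T ⇒ (((v*v)))*v   [T → v]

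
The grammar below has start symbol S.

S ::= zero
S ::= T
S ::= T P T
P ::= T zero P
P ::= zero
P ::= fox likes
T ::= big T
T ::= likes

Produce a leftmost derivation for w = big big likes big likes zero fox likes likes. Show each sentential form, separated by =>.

S => T P T => big T P T => big big T P T => big big likes P T => big big likes T zero P T => big big likes big T zero P T => big big likes big likes zero P T => big big likes big likes zero fox likes T => big big likes big likes zero fox likes likes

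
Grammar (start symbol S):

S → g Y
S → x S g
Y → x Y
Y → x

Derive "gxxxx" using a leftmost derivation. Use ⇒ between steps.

S⇒gY⇒gxY⇒gxxY⇒gxxxY⇒gxxxx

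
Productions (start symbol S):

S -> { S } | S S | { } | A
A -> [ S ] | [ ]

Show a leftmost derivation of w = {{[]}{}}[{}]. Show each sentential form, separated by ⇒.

S⇒SS⇒{S}S⇒{SS}S⇒{{S}S}S⇒{{A}S}S⇒{{[]}S}S⇒{{[]}{}}S⇒{{[]}{}}A⇒{{[]}{}}[S]⇒{{[]}{}}[{}]

S ⇒ SS   [S -> S S]
SS ⇒ {S}S   [S -> { S }]
{S}S ⇒ {SS}S   [S -> S S]
{SS}S ⇒ {{S}S}S   [S -> { S }]
{{S}S}S ⇒ {{A}S}S   [S -> A]
{{A}S}S ⇒ {{[]}S}S   [A -> [ ]]
{{[]}S}S ⇒ {{[]}{}}S   [S -> { }]
{{[]}{}}S ⇒ {{[]}{}}A   [S -> A]
{{[]}{}}A ⇒ {{[]}{}}[S]   [A -> [ S ]]
{{[]}{}}[S] ⇒ {{[]}{}}[{}]   [S -> { }]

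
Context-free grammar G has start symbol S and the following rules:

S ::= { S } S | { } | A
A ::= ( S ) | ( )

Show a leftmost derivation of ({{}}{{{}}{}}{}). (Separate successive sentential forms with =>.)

S => A   [S ::= A]
A => (S)   [A ::= ( S )]
(S) => ({S}S)   [S ::= { S } S]
({S}S) => ({{}}S)   [S ::= { }]
({{}}S) => ({{}}{S}S)   [S ::= { S } S]
({{}}{S}S) => ({{}}{{S}S}S)   [S ::= { S } S]
({{}}{{S}S}S) => ({{}}{{{}}S}S)   [S ::= { }]
({{}}{{{}}S}S) => ({{}}{{{}}{}}S)   [S ::= { }]
({{}}{{{}}{}}S) => ({{}}{{{}}{}}{})   [S ::= { }]

S => A => (S) => ({S}S) => ({{}}S) => ({{}}{S}S) => ({{}}{{S}S}S) => ({{}}{{{}}S}S) => ({{}}{{{}}{}}S) => ({{}}{{{}}{}}{})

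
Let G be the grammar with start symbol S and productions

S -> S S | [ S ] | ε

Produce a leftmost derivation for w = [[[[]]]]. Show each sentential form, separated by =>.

S => [S] => [SS] => [[S]S] => [[SS]S] => [[[S]S]S] => [[[[S]]S]S] => [[[[]]S]S] => [[[[]]]S] => [[[[]]]]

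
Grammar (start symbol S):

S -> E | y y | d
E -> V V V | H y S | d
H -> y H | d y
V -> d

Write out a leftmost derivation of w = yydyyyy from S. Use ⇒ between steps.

S ⇒ E ⇒ HyS ⇒ yHyS ⇒ yyHyS ⇒ yydyyS ⇒ yydyyyy

S ⇒ E   [S -> E]
E ⇒ HyS   [E -> H y S]
HyS ⇒ yHyS   [H -> y H]
yHyS ⇒ yyHyS   [H -> y H]
yyHyS ⇒ yydyyS   [H -> d y]
yydyyS ⇒ yydyyyy   [S -> y y]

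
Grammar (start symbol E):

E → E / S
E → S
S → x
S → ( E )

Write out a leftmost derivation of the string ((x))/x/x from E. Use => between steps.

E => E/S   [E → E / S]
E/S => E/S/S   [E → E / S]
E/S/S => S/S/S   [E → S]
S/S/S => (E)/S/S   [S → ( E )]
(E)/S/S => (S)/S/S   [E → S]
(S)/S/S => ((E))/S/S   [S → ( E )]
((E))/S/S => ((S))/S/S   [E → S]
((S))/S/S => ((x))/S/S   [S → x]
((x))/S/S => ((x))/x/S   [S → x]
((x))/x/S => ((x))/x/x   [S → x]

E => E/S => E/S/S => S/S/S => (E)/S/S => (S)/S/S => ((E))/S/S => ((S))/S/S => ((x))/S/S => ((x))/x/S => ((x))/x/x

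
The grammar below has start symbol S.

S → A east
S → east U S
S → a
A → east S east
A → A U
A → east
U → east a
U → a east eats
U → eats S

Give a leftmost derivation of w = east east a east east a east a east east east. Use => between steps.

S => A east   [S → A east]
A east => east S east east   [A → east S east]
east S east east => east A east east east   [S → A east]
east A east east east => east A U east east east   [A → A U]
east A U east east east => east A U U east east east   [A → A U]
east A U U east east east => east east S east U U east east east   [A → east S east]
east east S east U U east east east => east east a east U U east east east   [S → a]
east east a east U U east east east => east east a east east a U east east east   [U → east a]
east east a east east a U east east east => east east a east east a east a east east east   [U → east a]

S => A east => east S east east => east A east east east => east A U east east east => east A U U east east east => east east S east U U east east east => east east a east U U east east east => east east a east east a U east east east => east east a east east a east a east east east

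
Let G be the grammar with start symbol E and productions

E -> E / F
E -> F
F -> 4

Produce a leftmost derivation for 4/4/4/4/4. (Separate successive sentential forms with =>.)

E => E/F => E/F/F => E/F/F/F => E/F/F/F/F => F/F/F/F/F => 4/F/F/F/F => 4/4/F/F/F => 4/4/4/F/F => 4/4/4/4/F => 4/4/4/4/4

E => E/F   [E -> E / F]
E/F => E/F/F   [E -> E / F]
E/F/F => E/F/F/F   [E -> E / F]
E/F/F/F => E/F/F/F/F   [E -> E / F]
E/F/F/F/F => F/F/F/F/F   [E -> F]
F/F/F/F/F => 4/F/F/F/F   [F -> 4]
4/F/F/F/F => 4/4/F/F/F   [F -> 4]
4/4/F/F/F => 4/4/4/F/F   [F -> 4]
4/4/4/F/F => 4/4/4/4/F   [F -> 4]
4/4/4/4/F => 4/4/4/4/4   [F -> 4]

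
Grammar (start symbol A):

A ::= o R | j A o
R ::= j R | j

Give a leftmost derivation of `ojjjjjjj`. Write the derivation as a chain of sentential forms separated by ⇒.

A ⇒ oR   [A ::= o R]
oR ⇒ ojR   [R ::= j R]
ojR ⇒ ojjR   [R ::= j R]
ojjR ⇒ ojjjR   [R ::= j R]
ojjjR ⇒ ojjjjR   [R ::= j R]
ojjjjR ⇒ ojjjjjR   [R ::= j R]
ojjjjjR ⇒ ojjjjjjR   [R ::= j R]
ojjjjjjR ⇒ ojjjjjjj   [R ::= j]

A⇒oR⇒ojR⇒ojjR⇒ojjjR⇒ojjjjR⇒ojjjjjR⇒ojjjjjjR⇒ojjjjjjj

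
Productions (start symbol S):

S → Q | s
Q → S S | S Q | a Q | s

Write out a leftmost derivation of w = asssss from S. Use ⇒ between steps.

S ⇒ Q ⇒ SQ ⇒ QQ ⇒ SQQ ⇒ QQQ ⇒ aQQQ ⇒ aSQQQ ⇒ asQQQ ⇒ asSQQQ ⇒ assQQQ ⇒ asssQQ ⇒ assssQ ⇒ asssss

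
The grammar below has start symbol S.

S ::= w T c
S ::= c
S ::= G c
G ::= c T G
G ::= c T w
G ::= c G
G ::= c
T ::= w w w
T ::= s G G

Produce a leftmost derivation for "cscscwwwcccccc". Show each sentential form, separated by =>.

S => Gc => cTGc => csGGGc => cscTGGGc => cscsGGGGGc => cscscTGGGGGc => cscscwwwGGGGGc => cscscwwwcGGGGc => cscscwwwccGGGc => cscscwwwcccGGc => cscscwwwccccGc => cscscwwwcccccc

S => Gc   [S ::= G c]
Gc => cTGc   [G ::= c T G]
cTGc => csGGGc   [T ::= s G G]
csGGGc => cscTGGGc   [G ::= c T G]
cscTGGGc => cscsGGGGGc   [T ::= s G G]
cscsGGGGGc => cscscTGGGGGc   [G ::= c T G]
cscscTGGGGGc => cscscwwwGGGGGc   [T ::= w w w]
cscscwwwGGGGGc => cscscwwwcGGGGc   [G ::= c]
cscscwwwcGGGGc => cscscwwwccGGGc   [G ::= c]
cscscwwwccGGGc => cscscwwwcccGGc   [G ::= c]
cscscwwwcccGGc => cscscwwwccccGc   [G ::= c]
cscscwwwccccGc => cscscwwwcccccc   [G ::= c]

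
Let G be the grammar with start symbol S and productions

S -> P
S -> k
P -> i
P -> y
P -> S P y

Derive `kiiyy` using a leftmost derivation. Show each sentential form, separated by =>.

S => P => SPy => kPy => kSPyy => kPPyy => kiPyy => kiiyy

S => P   [S -> P]
P => SPy   [P -> S P y]
SPy => kPy   [S -> k]
kPy => kSPyy   [P -> S P y]
kSPyy => kPPyy   [S -> P]
kPPyy => kiPyy   [P -> i]
kiPyy => kiiyy   [P -> i]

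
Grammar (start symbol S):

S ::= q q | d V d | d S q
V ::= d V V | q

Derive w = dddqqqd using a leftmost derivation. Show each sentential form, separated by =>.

S => dVd   [S ::= d V d]
dVd => ddVVd   [V ::= d V V]
ddVVd => dddVVVd   [V ::= d V V]
dddVVVd => dddqVVd   [V ::= q]
dddqVVd => dddqqVd   [V ::= q]
dddqqVd => dddqqqd   [V ::= q]

S=>dVd=>ddVVd=>dddVVVd=>dddqVVd=>dddqqVd=>dddqqqd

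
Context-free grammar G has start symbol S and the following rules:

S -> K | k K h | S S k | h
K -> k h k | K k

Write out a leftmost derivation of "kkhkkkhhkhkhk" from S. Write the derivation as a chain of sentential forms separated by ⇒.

S⇒SSk⇒SSkSk⇒SSkSkSk⇒kKhSkSkSk⇒kKkhSkSkSk⇒kKkkhSkSkSk⇒kkhkkkhSkSkSk⇒kkhkkkhhkSkSk⇒kkhkkkhhkhkSk⇒kkhkkkhhkhkhk

S ⇒ SSk   [S -> S S k]
SSk ⇒ SSkSk   [S -> S S k]
SSkSk ⇒ SSkSkSk   [S -> S S k]
SSkSkSk ⇒ kKhSkSkSk   [S -> k K h]
kKhSkSkSk ⇒ kKkhSkSkSk   [K -> K k]
kKkhSkSkSk ⇒ kKkkhSkSkSk   [K -> K k]
kKkkhSkSkSk ⇒ kkhkkkhSkSkSk   [K -> k h k]
kkhkkkhSkSkSk ⇒ kkhkkkhhkSkSk   [S -> h]
kkhkkkhhkSkSk ⇒ kkhkkkhhkhkSk   [S -> h]
kkhkkkhhkhkSk ⇒ kkhkkkhhkhkhk   [S -> h]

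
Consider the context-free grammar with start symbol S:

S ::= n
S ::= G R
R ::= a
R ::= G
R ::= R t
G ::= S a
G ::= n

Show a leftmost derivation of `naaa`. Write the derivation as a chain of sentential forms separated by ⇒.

S ⇒ GR   [S ::= G R]
GR ⇒ SaR   [G ::= S a]
SaR ⇒ GRaR   [S ::= G R]
GRaR ⇒ nRaR   [G ::= n]
nRaR ⇒ naaR   [R ::= a]
naaR ⇒ naaa   [R ::= a]

S ⇒ GR ⇒ SaR ⇒ GRaR ⇒ nRaR ⇒ naaR ⇒ naaa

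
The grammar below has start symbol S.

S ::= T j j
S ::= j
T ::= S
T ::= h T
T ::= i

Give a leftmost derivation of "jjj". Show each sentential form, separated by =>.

S => Tjj => Sjj => jjj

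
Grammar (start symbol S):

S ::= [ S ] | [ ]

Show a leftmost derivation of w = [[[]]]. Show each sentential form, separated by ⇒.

S ⇒ [S]   [S ::= [ S ]]
[S] ⇒ [[S]]   [S ::= [ S ]]
[[S]] ⇒ [[[]]]   [S ::= [ ]]

S⇒[S]⇒[[S]]⇒[[[]]]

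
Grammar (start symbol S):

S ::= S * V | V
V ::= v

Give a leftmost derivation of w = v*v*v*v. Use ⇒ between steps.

S ⇒ S*V   [S ::= S * V]
S*V ⇒ S*V*V   [S ::= S * V]
S*V*V ⇒ S*V*V*V   [S ::= S * V]
S*V*V*V ⇒ V*V*V*V   [S ::= V]
V*V*V*V ⇒ v*V*V*V   [V ::= v]
v*V*V*V ⇒ v*v*V*V   [V ::= v]
v*v*V*V ⇒ v*v*v*V   [V ::= v]
v*v*v*V ⇒ v*v*v*v   [V ::= v]

S⇒S*V⇒S*V*V⇒S*V*V*V⇒V*V*V*V⇒v*V*V*V⇒v*v*V*V⇒v*v*v*V⇒v*v*v*v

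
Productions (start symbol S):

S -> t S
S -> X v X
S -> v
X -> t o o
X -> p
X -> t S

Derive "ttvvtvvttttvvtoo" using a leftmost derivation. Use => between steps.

S => XvX   [S -> X v X]
XvX => tSvX   [X -> t S]
tSvX => tXvXvX   [S -> X v X]
tXvXvX => ttSvXvX   [X -> t S]
ttSvXvX => ttvvXvX   [S -> v]
ttvvXvX => ttvvtSvX   [X -> t S]
ttvvtSvX => ttvvtvvX   [S -> v]
ttvvtvvX => ttvvtvvtS   [X -> t S]
ttvvtvvtS => ttvvtvvtXvX   [S -> X v X]
ttvvtvvtXvX => ttvvtvvttSvX   [X -> t S]
ttvvtvvttSvX => ttvvtvvtttSvX   [S -> t S]
ttvvtvvtttSvX => ttvvtvvttttSvX   [S -> t S]
ttvvtvvttttSvX => ttvvtvvttttvvX   [S -> v]
ttvvtvvttttvvX => ttvvtvvttttvvtoo   [X -> t o o]

S=>XvX=>tSvX=>tXvXvX=>ttSvXvX=>ttvvXvX=>ttvvtSvX=>ttvvtvvX=>ttvvtvvtS=>ttvvtvvtXvX=>ttvvtvvttSvX=>ttvvtvvtttSvX=>ttvvtvvttttSvX=>ttvvtvvttttvvX=>ttvvtvvttttvvtoo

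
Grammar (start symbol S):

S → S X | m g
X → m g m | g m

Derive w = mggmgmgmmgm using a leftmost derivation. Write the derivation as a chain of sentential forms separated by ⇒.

S ⇒ SX   [S → S X]
SX ⇒ SXX   [S → S X]
SXX ⇒ SXXX   [S → S X]
SXXX ⇒ SXXXX   [S → S X]
SXXXX ⇒ mgXXXX   [S → m g]
mgXXXX ⇒ mggmXXX   [X → g m]
mggmXXX ⇒ mggmgmXX   [X → g m]
mggmgmXX ⇒ mggmgmgmX   [X → g m]
mggmgmgmX ⇒ mggmgmgmmgm   [X → m g m]

S⇒SX⇒SXX⇒SXXX⇒SXXXX⇒mgXXXX⇒mggmXXX⇒mggmgmXX⇒mggmgmgmX⇒mggmgmgmmgm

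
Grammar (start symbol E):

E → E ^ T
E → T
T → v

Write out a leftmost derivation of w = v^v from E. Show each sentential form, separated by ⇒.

E ⇒ E^T ⇒ T^T ⇒ v^T ⇒ v^v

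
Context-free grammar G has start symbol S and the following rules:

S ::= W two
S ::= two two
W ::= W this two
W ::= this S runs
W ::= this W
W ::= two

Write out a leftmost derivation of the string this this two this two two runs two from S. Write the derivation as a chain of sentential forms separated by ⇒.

S ⇒ W two   [S ::= W two]
W two ⇒ this S runs two   [W ::= this S runs]
this S runs two ⇒ this W two runs two   [S ::= W two]
this W two runs two ⇒ this W this two two runs two   [W ::= W this two]
this W this two two runs two ⇒ this this W this two two runs two   [W ::= this W]
this this W this two two runs two ⇒ this this two this two two runs two   [W ::= two]

S ⇒ W two ⇒ this S runs two ⇒ this W two runs two ⇒ this W this two two runs two ⇒ this this W this two two runs two ⇒ this this two this two two runs two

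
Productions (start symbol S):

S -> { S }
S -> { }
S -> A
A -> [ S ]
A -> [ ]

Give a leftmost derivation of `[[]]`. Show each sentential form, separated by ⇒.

S⇒A⇒[S]⇒[A]⇒[[]]

S ⇒ A   [S -> A]
A ⇒ [S]   [A -> [ S ]]
[S] ⇒ [A]   [S -> A]
[A] ⇒ [[]]   [A -> [ ]]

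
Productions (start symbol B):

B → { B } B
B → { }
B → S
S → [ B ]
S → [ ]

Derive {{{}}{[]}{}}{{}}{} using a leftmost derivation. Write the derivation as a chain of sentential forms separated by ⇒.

B ⇒ {B}B   [B → { B } B]
{B}B ⇒ {{B}B}B   [B → { B } B]
{{B}B}B ⇒ {{{}}B}B   [B → { }]
{{{}}B}B ⇒ {{{}}{B}B}B   [B → { B } B]
{{{}}{B}B}B ⇒ {{{}}{S}B}B   [B → S]
{{{}}{S}B}B ⇒ {{{}}{[]}B}B   [S → [ ]]
{{{}}{[]}B}B ⇒ {{{}}{[]}{}}B   [B → { }]
{{{}}{[]}{}}B ⇒ {{{}}{[]}{}}{B}B   [B → { B } B]
{{{}}{[]}{}}{B}B ⇒ {{{}}{[]}{}}{{}}B   [B → { }]
{{{}}{[]}{}}{{}}B ⇒ {{{}}{[]}{}}{{}}{}   [B → { }]

B ⇒ {B}B ⇒ {{B}B}B ⇒ {{{}}B}B ⇒ {{{}}{B}B}B ⇒ {{{}}{S}B}B ⇒ {{{}}{[]}B}B ⇒ {{{}}{[]}{}}B ⇒ {{{}}{[]}{}}{B}B ⇒ {{{}}{[]}{}}{{}}B ⇒ {{{}}{[]}{}}{{}}{}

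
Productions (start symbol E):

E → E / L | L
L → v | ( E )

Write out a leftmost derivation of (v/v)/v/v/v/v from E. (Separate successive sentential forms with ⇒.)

E ⇒ E/L ⇒ E/L/L ⇒ E/L/L/L ⇒ E/L/L/L/L ⇒ L/L/L/L/L ⇒ (E)/L/L/L/L ⇒ (E/L)/L/L/L/L ⇒ (L/L)/L/L/L/L ⇒ (v/L)/L/L/L/L ⇒ (v/v)/L/L/L/L ⇒ (v/v)/v/L/L/L ⇒ (v/v)/v/v/L/L ⇒ (v/v)/v/v/v/L ⇒ (v/v)/v/v/v/v

E ⇒ E/L   [E → E / L]
E/L ⇒ E/L/L   [E → E / L]
E/L/L ⇒ E/L/L/L   [E → E / L]
E/L/L/L ⇒ E/L/L/L/L   [E → E / L]
E/L/L/L/L ⇒ L/L/L/L/L   [E → L]
L/L/L/L/L ⇒ (E)/L/L/L/L   [L → ( E )]
(E)/L/L/L/L ⇒ (E/L)/L/L/L/L   [E → E / L]
(E/L)/L/L/L/L ⇒ (L/L)/L/L/L/L   [E → L]
(L/L)/L/L/L/L ⇒ (v/L)/L/L/L/L   [L → v]
(v/L)/L/L/L/L ⇒ (v/v)/L/L/L/L   [L → v]
(v/v)/L/L/L/L ⇒ (v/v)/v/L/L/L   [L → v]
(v/v)/v/L/L/L ⇒ (v/v)/v/v/L/L   [L → v]
(v/v)/v/v/L/L ⇒ (v/v)/v/v/v/L   [L → v]
(v/v)/v/v/v/L ⇒ (v/v)/v/v/v/v   [L → v]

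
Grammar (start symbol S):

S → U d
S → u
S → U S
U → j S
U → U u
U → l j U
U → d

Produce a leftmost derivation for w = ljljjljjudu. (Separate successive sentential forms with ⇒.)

S ⇒ US   [S → U S]
US ⇒ ljUS   [U → l j U]
ljUS ⇒ ljljUS   [U → l j U]
ljljUS ⇒ ljljjSS   [U → j S]
ljljjSS ⇒ ljljjUdS   [S → U d]
ljljjUdS ⇒ ljljjljUdS   [U → l j U]
ljljjljUdS ⇒ ljljjljjSdS   [U → j S]
ljljjljjSdS ⇒ ljljjljjudS   [S → u]
ljljjljjudS ⇒ ljljjljjudu   [S → u]

S ⇒ US ⇒ ljUS ⇒ ljljUS ⇒ ljljjSS ⇒ ljljjUdS ⇒ ljljjljUdS ⇒ ljljjljjSdS ⇒ ljljjljjudS ⇒ ljljjljjudu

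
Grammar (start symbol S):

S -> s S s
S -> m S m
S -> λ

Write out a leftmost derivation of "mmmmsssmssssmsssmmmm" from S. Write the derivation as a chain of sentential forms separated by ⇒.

S ⇒ mSm   [S -> m S m]
mSm ⇒ mmSmm   [S -> m S m]
mmSmm ⇒ mmmSmmm   [S -> m S m]
mmmSmmm ⇒ mmmmSmmmm   [S -> m S m]
mmmmSmmmm ⇒ mmmmsSsmmmm   [S -> s S s]
mmmmsSsmmmm ⇒ mmmmssSssmmmm   [S -> s S s]
mmmmssSssmmmm ⇒ mmmmsssSsssmmmm   [S -> s S s]
mmmmsssSsssmmmm ⇒ mmmmsssmSmsssmmmm   [S -> m S m]
mmmmsssmSmsssmmmm ⇒ mmmmsssmsSsmsssmmmm   [S -> s S s]
mmmmsssmsSsmsssmmmm ⇒ mmmmsssmssSssmsssmmmm   [S -> s S s]
mmmmsssmssSssmsssmmmm ⇒ mmmmsssmssssmsssmmmm   [S -> λ]

S⇒mSm⇒mmSmm⇒mmmSmmm⇒mmmmSmmmm⇒mmmmsSsmmmm⇒mmmmssSssmmmm⇒mmmmsssSsssmmmm⇒mmmmsssmSmsssmmmm⇒mmmmsssmsSsmsssmmmm⇒mmmmsssmssSssmsssmmmm⇒mmmmsssmssssmsssmmmm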